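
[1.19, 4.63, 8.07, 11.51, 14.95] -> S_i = 1.19 + 3.44*i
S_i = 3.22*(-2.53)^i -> [3.22, -8.15, 20.61, -52.15, 131.93]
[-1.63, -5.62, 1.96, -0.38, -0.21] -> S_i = Random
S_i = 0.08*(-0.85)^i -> [0.08, -0.07, 0.06, -0.05, 0.04]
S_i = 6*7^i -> [6, 42, 294, 2058, 14406]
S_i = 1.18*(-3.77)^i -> [1.18, -4.45, 16.77, -63.23, 238.37]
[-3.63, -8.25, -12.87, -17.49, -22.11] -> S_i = -3.63 + -4.62*i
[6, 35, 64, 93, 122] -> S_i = 6 + 29*i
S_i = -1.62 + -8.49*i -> [-1.62, -10.11, -18.6, -27.09, -35.58]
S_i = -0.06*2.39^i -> [-0.06, -0.14, -0.34, -0.82, -1.96]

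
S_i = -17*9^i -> [-17, -153, -1377, -12393, -111537]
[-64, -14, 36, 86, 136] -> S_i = -64 + 50*i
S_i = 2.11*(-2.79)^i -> [2.11, -5.89, 16.42, -45.82, 127.85]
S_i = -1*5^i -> [-1, -5, -25, -125, -625]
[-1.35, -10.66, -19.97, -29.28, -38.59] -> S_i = -1.35 + -9.31*i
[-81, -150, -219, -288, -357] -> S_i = -81 + -69*i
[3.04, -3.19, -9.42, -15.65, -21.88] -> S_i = 3.04 + -6.23*i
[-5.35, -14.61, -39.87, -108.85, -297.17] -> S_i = -5.35*2.73^i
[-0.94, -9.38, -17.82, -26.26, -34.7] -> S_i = -0.94 + -8.44*i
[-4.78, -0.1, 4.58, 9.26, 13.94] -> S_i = -4.78 + 4.68*i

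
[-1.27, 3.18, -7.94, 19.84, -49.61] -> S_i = -1.27*(-2.50)^i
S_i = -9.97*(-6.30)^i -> [-9.97, 62.81, -395.71, 2492.97, -15705.7]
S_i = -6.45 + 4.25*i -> [-6.45, -2.2, 2.05, 6.3, 10.55]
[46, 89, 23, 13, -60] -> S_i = Random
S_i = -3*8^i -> [-3, -24, -192, -1536, -12288]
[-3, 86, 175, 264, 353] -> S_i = -3 + 89*i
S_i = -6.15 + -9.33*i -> [-6.15, -15.48, -24.81, -34.14, -43.47]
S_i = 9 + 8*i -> [9, 17, 25, 33, 41]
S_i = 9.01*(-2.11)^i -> [9.01, -19.01, 40.11, -84.64, 178.59]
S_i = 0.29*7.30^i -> [0.29, 2.12, 15.45, 112.81, 823.55]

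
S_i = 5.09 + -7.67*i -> [5.09, -2.58, -10.25, -17.92, -25.59]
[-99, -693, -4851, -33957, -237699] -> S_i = -99*7^i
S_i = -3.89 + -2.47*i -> [-3.89, -6.36, -8.83, -11.3, -13.77]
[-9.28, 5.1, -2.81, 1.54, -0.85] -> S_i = -9.28*(-0.55)^i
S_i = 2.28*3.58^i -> [2.28, 8.16, 29.22, 104.61, 374.51]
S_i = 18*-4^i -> [18, -72, 288, -1152, 4608]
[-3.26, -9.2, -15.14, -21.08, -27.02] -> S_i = -3.26 + -5.94*i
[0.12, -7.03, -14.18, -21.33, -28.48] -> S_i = 0.12 + -7.15*i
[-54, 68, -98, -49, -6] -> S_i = Random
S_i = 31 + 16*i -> [31, 47, 63, 79, 95]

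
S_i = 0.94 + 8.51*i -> [0.94, 9.45, 17.96, 26.47, 34.98]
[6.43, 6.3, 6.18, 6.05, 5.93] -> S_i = 6.43*0.98^i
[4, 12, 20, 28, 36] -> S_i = 4 + 8*i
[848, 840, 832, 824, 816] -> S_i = 848 + -8*i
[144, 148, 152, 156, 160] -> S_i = 144 + 4*i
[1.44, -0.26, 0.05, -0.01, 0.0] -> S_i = 1.44*(-0.18)^i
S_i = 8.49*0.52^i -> [8.49, 4.41, 2.3, 1.19, 0.62]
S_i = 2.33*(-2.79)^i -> [2.33, -6.5, 18.14, -50.6, 141.18]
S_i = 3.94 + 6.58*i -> [3.94, 10.52, 17.1, 23.68, 30.26]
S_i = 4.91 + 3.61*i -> [4.91, 8.52, 12.13, 15.74, 19.35]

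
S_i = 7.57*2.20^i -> [7.57, 16.65, 36.64, 80.61, 177.33]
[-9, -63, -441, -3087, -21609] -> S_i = -9*7^i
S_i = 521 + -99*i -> [521, 422, 323, 224, 125]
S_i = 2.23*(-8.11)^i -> [2.23, -18.09, 146.67, -1189.51, 9646.91]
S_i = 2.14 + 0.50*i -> [2.14, 2.64, 3.14, 3.64, 4.14]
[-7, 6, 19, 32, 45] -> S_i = -7 + 13*i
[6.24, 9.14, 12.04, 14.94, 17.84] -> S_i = 6.24 + 2.90*i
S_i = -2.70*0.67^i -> [-2.7, -1.81, -1.21, -0.81, -0.54]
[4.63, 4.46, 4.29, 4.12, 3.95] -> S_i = 4.63 + -0.17*i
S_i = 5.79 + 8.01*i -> [5.79, 13.8, 21.81, 29.82, 37.83]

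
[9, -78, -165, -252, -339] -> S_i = 9 + -87*i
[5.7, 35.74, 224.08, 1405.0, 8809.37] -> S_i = 5.70*6.27^i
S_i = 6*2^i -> [6, 12, 24, 48, 96]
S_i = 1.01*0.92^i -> [1.01, 0.93, 0.85, 0.79, 0.72]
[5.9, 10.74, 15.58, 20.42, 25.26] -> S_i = 5.90 + 4.84*i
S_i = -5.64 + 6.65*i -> [-5.64, 1.01, 7.66, 14.31, 20.96]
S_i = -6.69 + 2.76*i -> [-6.69, -3.93, -1.17, 1.59, 4.35]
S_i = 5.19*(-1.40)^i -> [5.19, -7.27, 10.17, -14.24, 19.94]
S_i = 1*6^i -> [1, 6, 36, 216, 1296]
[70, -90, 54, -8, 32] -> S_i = Random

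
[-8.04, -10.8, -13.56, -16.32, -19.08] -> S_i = -8.04 + -2.76*i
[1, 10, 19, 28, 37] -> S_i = 1 + 9*i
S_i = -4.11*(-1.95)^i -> [-4.11, 8.01, -15.63, 30.48, -59.43]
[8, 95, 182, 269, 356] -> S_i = 8 + 87*i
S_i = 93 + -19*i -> [93, 74, 55, 36, 17]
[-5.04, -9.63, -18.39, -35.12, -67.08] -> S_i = -5.04*1.91^i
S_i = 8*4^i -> [8, 32, 128, 512, 2048]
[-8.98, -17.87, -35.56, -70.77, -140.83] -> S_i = -8.98*1.99^i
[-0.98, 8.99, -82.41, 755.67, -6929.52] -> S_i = -0.98*(-9.17)^i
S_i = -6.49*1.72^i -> [-6.49, -11.16, -19.2, -33.02, -56.8]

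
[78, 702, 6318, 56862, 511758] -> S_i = 78*9^i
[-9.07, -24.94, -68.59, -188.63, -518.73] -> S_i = -9.07*2.75^i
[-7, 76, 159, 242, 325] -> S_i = -7 + 83*i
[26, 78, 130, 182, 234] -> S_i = 26 + 52*i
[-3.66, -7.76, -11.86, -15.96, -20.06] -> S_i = -3.66 + -4.10*i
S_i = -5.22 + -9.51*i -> [-5.22, -14.73, -24.24, -33.75, -43.26]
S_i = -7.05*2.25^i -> [-7.05, -15.86, -35.69, -80.3, -180.68]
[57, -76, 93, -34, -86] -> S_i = Random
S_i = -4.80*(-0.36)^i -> [-4.8, 1.73, -0.62, 0.22, -0.08]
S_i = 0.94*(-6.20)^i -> [0.94, -5.83, 36.13, -224.03, 1388.98]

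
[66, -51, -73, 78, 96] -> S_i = Random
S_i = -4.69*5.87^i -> [-4.69, -27.53, -161.6, -948.61, -5568.33]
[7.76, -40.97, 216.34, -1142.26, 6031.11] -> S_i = 7.76*(-5.28)^i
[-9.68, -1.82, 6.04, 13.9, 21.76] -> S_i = -9.68 + 7.86*i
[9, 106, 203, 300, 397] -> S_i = 9 + 97*i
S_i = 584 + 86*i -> [584, 670, 756, 842, 928]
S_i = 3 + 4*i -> [3, 7, 11, 15, 19]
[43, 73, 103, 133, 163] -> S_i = 43 + 30*i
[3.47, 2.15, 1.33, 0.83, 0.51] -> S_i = 3.47*0.62^i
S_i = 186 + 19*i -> [186, 205, 224, 243, 262]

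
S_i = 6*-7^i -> [6, -42, 294, -2058, 14406]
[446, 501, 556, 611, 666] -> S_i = 446 + 55*i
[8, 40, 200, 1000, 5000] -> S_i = 8*5^i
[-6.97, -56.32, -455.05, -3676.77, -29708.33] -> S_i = -6.97*8.08^i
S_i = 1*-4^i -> [1, -4, 16, -64, 256]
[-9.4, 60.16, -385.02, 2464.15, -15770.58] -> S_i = -9.40*(-6.40)^i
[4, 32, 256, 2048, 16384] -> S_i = 4*8^i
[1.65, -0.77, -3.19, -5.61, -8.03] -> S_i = 1.65 + -2.42*i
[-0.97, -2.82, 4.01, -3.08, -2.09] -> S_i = Random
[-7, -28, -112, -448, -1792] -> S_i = -7*4^i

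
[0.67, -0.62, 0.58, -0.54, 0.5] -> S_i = 0.67*(-0.93)^i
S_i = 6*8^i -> [6, 48, 384, 3072, 24576]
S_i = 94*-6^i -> [94, -564, 3384, -20304, 121824]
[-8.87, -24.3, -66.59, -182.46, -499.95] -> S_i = -8.87*2.74^i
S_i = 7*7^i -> [7, 49, 343, 2401, 16807]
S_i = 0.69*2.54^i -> [0.69, 1.75, 4.45, 11.31, 28.72]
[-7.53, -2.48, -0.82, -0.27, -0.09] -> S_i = -7.53*0.33^i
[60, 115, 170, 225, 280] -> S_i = 60 + 55*i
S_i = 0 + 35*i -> [0, 35, 70, 105, 140]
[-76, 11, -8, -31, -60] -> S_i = Random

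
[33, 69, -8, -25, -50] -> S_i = Random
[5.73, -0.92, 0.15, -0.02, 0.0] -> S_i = 5.73*(-0.16)^i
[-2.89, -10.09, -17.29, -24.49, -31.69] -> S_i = -2.89 + -7.20*i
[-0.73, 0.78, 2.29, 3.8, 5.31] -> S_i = -0.73 + 1.51*i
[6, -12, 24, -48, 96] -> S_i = 6*-2^i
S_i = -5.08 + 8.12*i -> [-5.08, 3.04, 11.16, 19.28, 27.4]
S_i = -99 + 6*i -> [-99, -93, -87, -81, -75]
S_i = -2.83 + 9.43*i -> [-2.83, 6.6, 16.03, 25.46, 34.89]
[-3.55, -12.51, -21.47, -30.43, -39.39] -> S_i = -3.55 + -8.96*i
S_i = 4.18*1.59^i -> [4.18, 6.65, 10.57, 16.8, 26.72]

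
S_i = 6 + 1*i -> [6, 7, 8, 9, 10]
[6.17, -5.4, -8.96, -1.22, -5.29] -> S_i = Random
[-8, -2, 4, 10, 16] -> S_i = -8 + 6*i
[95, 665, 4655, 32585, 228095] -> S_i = 95*7^i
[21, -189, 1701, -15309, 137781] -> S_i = 21*-9^i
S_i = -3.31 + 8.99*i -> [-3.31, 5.68, 14.67, 23.66, 32.65]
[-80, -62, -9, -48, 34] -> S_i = Random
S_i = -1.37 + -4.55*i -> [-1.37, -5.92, -10.47, -15.02, -19.57]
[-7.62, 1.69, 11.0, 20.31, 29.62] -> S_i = -7.62 + 9.31*i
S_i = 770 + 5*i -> [770, 775, 780, 785, 790]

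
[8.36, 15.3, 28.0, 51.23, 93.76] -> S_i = 8.36*1.83^i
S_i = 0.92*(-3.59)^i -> [0.92, -3.3, 11.86, -42.57, 152.81]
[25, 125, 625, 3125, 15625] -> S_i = 25*5^i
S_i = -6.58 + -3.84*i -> [-6.58, -10.42, -14.26, -18.1, -21.94]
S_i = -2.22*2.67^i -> [-2.22, -5.93, -15.83, -42.26, -112.82]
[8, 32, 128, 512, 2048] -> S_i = 8*4^i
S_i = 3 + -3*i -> [3, 0, -3, -6, -9]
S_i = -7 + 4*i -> [-7, -3, 1, 5, 9]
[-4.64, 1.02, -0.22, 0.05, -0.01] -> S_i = -4.64*(-0.22)^i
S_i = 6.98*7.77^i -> [6.98, 54.23, 421.4, 3274.3, 25441.31]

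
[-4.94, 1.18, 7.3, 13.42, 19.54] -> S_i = -4.94 + 6.12*i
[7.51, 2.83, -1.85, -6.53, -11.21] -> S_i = 7.51 + -4.68*i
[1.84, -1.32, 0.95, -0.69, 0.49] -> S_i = 1.84*(-0.72)^i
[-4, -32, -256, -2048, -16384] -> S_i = -4*8^i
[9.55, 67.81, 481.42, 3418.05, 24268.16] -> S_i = 9.55*7.10^i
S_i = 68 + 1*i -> [68, 69, 70, 71, 72]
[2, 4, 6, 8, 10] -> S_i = 2 + 2*i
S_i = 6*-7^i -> [6, -42, 294, -2058, 14406]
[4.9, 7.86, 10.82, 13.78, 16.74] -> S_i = 4.90 + 2.96*i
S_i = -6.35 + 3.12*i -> [-6.35, -3.23, -0.11, 3.01, 6.13]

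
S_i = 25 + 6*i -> [25, 31, 37, 43, 49]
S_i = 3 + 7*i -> [3, 10, 17, 24, 31]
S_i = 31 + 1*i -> [31, 32, 33, 34, 35]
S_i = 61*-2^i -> [61, -122, 244, -488, 976]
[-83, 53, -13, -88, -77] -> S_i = Random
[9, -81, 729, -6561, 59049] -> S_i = 9*-9^i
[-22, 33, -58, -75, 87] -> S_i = Random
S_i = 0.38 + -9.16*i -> [0.38, -8.78, -17.94, -27.1, -36.26]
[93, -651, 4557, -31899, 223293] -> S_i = 93*-7^i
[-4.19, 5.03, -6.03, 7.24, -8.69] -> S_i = -4.19*(-1.20)^i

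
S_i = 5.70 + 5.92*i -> [5.7, 11.62, 17.54, 23.46, 29.38]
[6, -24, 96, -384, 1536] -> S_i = 6*-4^i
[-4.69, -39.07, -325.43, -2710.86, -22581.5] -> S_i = -4.69*8.33^i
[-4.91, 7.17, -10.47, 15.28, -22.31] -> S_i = -4.91*(-1.46)^i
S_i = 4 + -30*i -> [4, -26, -56, -86, -116]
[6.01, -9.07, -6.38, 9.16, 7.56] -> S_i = Random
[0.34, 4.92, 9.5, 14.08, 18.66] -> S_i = 0.34 + 4.58*i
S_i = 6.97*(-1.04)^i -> [6.97, -7.25, 7.54, -7.84, 8.15]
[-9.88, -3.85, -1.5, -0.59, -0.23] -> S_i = -9.88*0.39^i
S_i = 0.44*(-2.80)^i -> [0.44, -1.23, 3.45, -9.66, 27.04]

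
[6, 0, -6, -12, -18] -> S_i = 6 + -6*i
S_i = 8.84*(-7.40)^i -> [8.84, -65.42, 484.08, -3582.18, 26508.13]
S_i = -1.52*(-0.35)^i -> [-1.52, 0.53, -0.19, 0.07, -0.02]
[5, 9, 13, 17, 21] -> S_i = 5 + 4*i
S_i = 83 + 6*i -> [83, 89, 95, 101, 107]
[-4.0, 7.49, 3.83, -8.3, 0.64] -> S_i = Random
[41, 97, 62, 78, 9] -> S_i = Random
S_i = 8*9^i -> [8, 72, 648, 5832, 52488]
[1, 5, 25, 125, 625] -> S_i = 1*5^i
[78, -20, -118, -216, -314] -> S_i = 78 + -98*i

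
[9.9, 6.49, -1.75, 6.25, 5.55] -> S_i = Random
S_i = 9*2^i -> [9, 18, 36, 72, 144]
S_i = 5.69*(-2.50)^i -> [5.69, -14.23, 35.56, -88.91, 222.27]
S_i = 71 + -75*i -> [71, -4, -79, -154, -229]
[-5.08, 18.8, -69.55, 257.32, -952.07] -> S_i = -5.08*(-3.70)^i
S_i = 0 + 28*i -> [0, 28, 56, 84, 112]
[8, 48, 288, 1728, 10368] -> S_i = 8*6^i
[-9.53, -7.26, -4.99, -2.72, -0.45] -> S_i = -9.53 + 2.27*i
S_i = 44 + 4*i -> [44, 48, 52, 56, 60]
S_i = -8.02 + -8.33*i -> [-8.02, -16.35, -24.68, -33.01, -41.34]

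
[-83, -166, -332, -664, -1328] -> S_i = -83*2^i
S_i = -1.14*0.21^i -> [-1.14, -0.24, -0.05, -0.01, -0.0]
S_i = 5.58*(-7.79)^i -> [5.58, -43.47, 338.62, -2637.83, 20548.68]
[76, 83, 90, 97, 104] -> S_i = 76 + 7*i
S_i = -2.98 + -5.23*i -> [-2.98, -8.21, -13.44, -18.67, -23.9]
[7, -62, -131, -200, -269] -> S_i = 7 + -69*i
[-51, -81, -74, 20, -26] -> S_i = Random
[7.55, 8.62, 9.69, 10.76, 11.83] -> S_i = 7.55 + 1.07*i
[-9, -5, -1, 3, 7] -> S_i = -9 + 4*i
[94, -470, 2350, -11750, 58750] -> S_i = 94*-5^i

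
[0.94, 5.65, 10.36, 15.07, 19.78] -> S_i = 0.94 + 4.71*i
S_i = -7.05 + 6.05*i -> [-7.05, -1.0, 5.05, 11.1, 17.15]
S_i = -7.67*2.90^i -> [-7.67, -22.24, -64.5, -187.06, -542.48]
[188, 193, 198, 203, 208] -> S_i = 188 + 5*i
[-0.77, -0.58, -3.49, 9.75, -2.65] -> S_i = Random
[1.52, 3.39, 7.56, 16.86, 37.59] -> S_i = 1.52*2.23^i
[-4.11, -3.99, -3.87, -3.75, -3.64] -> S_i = -4.11*0.97^i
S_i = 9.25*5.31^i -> [9.25, 49.12, 260.81, 1384.92, 7353.94]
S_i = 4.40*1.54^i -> [4.4, 6.78, 10.44, 16.07, 24.75]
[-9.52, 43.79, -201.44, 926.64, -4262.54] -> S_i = -9.52*(-4.60)^i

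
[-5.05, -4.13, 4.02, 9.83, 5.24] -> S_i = Random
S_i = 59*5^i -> [59, 295, 1475, 7375, 36875]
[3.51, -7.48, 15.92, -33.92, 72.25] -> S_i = 3.51*(-2.13)^i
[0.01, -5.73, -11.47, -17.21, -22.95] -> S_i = 0.01 + -5.74*i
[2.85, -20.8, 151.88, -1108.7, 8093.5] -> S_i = 2.85*(-7.30)^i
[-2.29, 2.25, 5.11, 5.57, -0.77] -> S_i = Random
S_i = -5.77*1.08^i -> [-5.77, -6.23, -6.73, -7.27, -7.85]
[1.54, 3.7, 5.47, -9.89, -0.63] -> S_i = Random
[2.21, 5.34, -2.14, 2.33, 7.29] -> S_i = Random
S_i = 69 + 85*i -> [69, 154, 239, 324, 409]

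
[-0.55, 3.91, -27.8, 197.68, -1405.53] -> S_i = -0.55*(-7.11)^i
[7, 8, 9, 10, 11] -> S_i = 7 + 1*i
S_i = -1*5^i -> [-1, -5, -25, -125, -625]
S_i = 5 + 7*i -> [5, 12, 19, 26, 33]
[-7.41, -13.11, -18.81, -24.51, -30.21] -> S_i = -7.41 + -5.70*i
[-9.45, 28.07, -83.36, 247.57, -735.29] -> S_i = -9.45*(-2.97)^i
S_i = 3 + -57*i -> [3, -54, -111, -168, -225]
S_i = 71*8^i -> [71, 568, 4544, 36352, 290816]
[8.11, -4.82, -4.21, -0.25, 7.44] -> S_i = Random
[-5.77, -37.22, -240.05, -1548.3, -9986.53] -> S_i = -5.77*6.45^i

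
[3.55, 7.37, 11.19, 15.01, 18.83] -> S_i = 3.55 + 3.82*i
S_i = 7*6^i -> [7, 42, 252, 1512, 9072]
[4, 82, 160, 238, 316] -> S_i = 4 + 78*i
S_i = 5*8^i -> [5, 40, 320, 2560, 20480]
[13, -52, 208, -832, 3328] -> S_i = 13*-4^i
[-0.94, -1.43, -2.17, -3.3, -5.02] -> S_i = -0.94*1.52^i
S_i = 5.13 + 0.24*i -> [5.13, 5.37, 5.61, 5.85, 6.09]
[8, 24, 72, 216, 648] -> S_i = 8*3^i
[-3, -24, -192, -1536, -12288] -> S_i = -3*8^i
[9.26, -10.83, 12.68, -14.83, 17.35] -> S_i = 9.26*(-1.17)^i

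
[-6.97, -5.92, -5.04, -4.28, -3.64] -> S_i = -6.97*0.85^i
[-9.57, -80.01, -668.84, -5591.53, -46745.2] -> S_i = -9.57*8.36^i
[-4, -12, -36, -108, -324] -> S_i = -4*3^i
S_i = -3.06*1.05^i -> [-3.06, -3.21, -3.37, -3.54, -3.72]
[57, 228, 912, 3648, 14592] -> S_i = 57*4^i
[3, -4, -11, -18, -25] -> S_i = 3 + -7*i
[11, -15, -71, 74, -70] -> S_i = Random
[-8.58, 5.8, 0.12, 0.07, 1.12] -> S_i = Random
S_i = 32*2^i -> [32, 64, 128, 256, 512]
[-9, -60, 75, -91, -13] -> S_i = Random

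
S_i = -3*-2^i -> [-3, 6, -12, 24, -48]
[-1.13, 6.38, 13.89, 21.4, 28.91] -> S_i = -1.13 + 7.51*i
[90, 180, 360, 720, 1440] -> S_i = 90*2^i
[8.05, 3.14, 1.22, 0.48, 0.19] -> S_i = 8.05*0.39^i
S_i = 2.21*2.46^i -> [2.21, 5.44, 13.37, 32.9, 80.93]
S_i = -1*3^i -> [-1, -3, -9, -27, -81]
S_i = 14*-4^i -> [14, -56, 224, -896, 3584]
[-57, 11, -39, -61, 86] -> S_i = Random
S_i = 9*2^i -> [9, 18, 36, 72, 144]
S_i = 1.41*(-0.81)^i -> [1.41, -1.14, 0.93, -0.75, 0.61]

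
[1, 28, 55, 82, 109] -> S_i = 1 + 27*i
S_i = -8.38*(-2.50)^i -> [-8.38, 20.95, -52.38, 130.94, -327.34]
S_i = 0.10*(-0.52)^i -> [0.1, -0.05, 0.03, -0.01, 0.01]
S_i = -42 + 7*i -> [-42, -35, -28, -21, -14]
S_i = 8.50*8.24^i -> [8.5, 70.04, 577.13, 4755.55, 39185.71]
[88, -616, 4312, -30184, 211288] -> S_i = 88*-7^i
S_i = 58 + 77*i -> [58, 135, 212, 289, 366]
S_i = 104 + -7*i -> [104, 97, 90, 83, 76]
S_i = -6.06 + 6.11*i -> [-6.06, 0.05, 6.16, 12.27, 18.38]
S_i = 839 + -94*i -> [839, 745, 651, 557, 463]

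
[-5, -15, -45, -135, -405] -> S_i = -5*3^i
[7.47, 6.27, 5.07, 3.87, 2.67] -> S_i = 7.47 + -1.20*i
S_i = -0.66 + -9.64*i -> [-0.66, -10.3, -19.94, -29.58, -39.22]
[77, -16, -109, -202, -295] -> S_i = 77 + -93*i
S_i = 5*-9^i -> [5, -45, 405, -3645, 32805]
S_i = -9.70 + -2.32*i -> [-9.7, -12.02, -14.34, -16.66, -18.98]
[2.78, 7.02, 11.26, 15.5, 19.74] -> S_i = 2.78 + 4.24*i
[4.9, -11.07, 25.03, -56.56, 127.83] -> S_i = 4.90*(-2.26)^i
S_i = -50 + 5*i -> [-50, -45, -40, -35, -30]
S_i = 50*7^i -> [50, 350, 2450, 17150, 120050]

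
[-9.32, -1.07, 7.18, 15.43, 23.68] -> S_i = -9.32 + 8.25*i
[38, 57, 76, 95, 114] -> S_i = 38 + 19*i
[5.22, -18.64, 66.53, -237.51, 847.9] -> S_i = 5.22*(-3.57)^i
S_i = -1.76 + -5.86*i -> [-1.76, -7.62, -13.48, -19.34, -25.2]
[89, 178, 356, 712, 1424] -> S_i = 89*2^i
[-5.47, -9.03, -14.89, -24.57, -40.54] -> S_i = -5.47*1.65^i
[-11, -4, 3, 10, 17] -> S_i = -11 + 7*i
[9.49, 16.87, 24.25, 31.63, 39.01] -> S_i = 9.49 + 7.38*i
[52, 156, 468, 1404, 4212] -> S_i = 52*3^i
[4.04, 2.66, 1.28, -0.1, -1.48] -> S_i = 4.04 + -1.38*i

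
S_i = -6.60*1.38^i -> [-6.6, -9.11, -12.57, -17.35, -23.94]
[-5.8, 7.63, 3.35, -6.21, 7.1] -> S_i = Random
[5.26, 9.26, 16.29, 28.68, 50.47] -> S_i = 5.26*1.76^i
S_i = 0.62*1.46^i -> [0.62, 0.91, 1.32, 1.93, 2.82]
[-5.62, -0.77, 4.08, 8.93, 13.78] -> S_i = -5.62 + 4.85*i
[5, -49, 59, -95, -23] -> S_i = Random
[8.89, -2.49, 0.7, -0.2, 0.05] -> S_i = 8.89*(-0.28)^i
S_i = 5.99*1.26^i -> [5.99, 7.55, 9.51, 11.98, 15.1]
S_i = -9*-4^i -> [-9, 36, -144, 576, -2304]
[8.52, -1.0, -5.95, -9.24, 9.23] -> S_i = Random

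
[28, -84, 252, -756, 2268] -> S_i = 28*-3^i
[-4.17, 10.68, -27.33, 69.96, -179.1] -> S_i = -4.17*(-2.56)^i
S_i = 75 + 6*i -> [75, 81, 87, 93, 99]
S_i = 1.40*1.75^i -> [1.4, 2.45, 4.29, 7.5, 13.13]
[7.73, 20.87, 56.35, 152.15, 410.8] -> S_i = 7.73*2.70^i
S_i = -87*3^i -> [-87, -261, -783, -2349, -7047]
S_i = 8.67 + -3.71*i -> [8.67, 4.96, 1.25, -2.46, -6.17]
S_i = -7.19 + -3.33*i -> [-7.19, -10.52, -13.85, -17.18, -20.51]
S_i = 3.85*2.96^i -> [3.85, 11.4, 33.73, 99.85, 295.55]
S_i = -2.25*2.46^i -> [-2.25, -5.54, -13.62, -33.5, -82.4]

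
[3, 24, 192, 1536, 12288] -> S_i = 3*8^i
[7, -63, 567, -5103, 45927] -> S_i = 7*-9^i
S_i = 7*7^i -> [7, 49, 343, 2401, 16807]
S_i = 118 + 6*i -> [118, 124, 130, 136, 142]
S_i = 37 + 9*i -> [37, 46, 55, 64, 73]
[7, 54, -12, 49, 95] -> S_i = Random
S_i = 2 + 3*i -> [2, 5, 8, 11, 14]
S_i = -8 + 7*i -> [-8, -1, 6, 13, 20]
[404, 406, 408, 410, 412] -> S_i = 404 + 2*i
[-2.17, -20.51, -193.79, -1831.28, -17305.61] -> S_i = -2.17*9.45^i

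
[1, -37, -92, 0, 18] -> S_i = Random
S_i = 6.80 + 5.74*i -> [6.8, 12.54, 18.28, 24.02, 29.76]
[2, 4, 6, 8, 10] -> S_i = 2 + 2*i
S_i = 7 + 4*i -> [7, 11, 15, 19, 23]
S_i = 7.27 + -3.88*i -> [7.27, 3.39, -0.49, -4.37, -8.25]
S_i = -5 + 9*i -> [-5, 4, 13, 22, 31]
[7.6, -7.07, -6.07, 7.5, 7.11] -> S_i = Random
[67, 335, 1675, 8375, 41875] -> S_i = 67*5^i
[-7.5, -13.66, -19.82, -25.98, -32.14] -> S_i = -7.50 + -6.16*i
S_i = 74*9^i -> [74, 666, 5994, 53946, 485514]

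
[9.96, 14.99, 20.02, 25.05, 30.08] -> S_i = 9.96 + 5.03*i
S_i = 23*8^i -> [23, 184, 1472, 11776, 94208]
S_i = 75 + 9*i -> [75, 84, 93, 102, 111]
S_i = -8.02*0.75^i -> [-8.02, -6.02, -4.51, -3.38, -2.54]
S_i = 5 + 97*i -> [5, 102, 199, 296, 393]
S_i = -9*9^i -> [-9, -81, -729, -6561, -59049]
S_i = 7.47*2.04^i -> [7.47, 15.24, 31.09, 63.42, 129.37]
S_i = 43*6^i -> [43, 258, 1548, 9288, 55728]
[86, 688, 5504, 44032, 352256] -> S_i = 86*8^i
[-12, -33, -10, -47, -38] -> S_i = Random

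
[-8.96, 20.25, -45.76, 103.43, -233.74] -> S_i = -8.96*(-2.26)^i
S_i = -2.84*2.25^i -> [-2.84, -6.39, -14.38, -32.35, -72.79]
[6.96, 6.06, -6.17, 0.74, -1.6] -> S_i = Random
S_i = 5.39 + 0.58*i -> [5.39, 5.97, 6.55, 7.13, 7.71]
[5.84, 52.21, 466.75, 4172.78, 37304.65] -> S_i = 5.84*8.94^i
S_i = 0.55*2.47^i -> [0.55, 1.36, 3.36, 8.29, 20.47]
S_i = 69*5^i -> [69, 345, 1725, 8625, 43125]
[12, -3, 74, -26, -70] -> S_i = Random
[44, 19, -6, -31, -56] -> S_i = 44 + -25*i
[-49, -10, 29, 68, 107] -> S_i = -49 + 39*i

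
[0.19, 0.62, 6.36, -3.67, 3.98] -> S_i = Random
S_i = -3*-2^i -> [-3, 6, -12, 24, -48]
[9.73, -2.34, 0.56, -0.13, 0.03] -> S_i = 9.73*(-0.24)^i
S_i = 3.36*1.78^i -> [3.36, 5.98, 10.65, 18.95, 33.73]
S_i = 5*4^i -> [5, 20, 80, 320, 1280]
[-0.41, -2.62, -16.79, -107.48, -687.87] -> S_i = -0.41*6.40^i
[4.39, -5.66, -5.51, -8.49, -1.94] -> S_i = Random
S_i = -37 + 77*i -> [-37, 40, 117, 194, 271]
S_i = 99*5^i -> [99, 495, 2475, 12375, 61875]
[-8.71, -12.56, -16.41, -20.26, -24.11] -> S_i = -8.71 + -3.85*i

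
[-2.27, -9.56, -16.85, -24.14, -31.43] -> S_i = -2.27 + -7.29*i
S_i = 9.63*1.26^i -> [9.63, 12.13, 15.29, 19.26, 24.27]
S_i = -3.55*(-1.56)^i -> [-3.55, 5.54, -8.64, 13.48, -21.02]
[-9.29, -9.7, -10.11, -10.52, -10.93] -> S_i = -9.29 + -0.41*i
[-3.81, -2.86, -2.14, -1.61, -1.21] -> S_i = -3.81*0.75^i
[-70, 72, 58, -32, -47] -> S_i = Random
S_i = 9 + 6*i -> [9, 15, 21, 27, 33]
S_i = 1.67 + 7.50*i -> [1.67, 9.17, 16.67, 24.17, 31.67]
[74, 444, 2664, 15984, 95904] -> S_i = 74*6^i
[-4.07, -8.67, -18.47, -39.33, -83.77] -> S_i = -4.07*2.13^i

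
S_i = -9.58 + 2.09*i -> [-9.58, -7.49, -5.4, -3.31, -1.22]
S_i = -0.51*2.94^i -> [-0.51, -1.5, -4.41, -12.96, -38.1]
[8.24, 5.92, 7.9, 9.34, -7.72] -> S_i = Random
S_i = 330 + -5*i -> [330, 325, 320, 315, 310]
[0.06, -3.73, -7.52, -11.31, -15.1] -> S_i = 0.06 + -3.79*i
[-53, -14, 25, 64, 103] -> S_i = -53 + 39*i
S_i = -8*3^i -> [-8, -24, -72, -216, -648]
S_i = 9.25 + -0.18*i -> [9.25, 9.07, 8.89, 8.71, 8.53]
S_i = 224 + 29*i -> [224, 253, 282, 311, 340]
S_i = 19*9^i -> [19, 171, 1539, 13851, 124659]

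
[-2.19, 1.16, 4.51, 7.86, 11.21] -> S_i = -2.19 + 3.35*i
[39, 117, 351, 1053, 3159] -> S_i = 39*3^i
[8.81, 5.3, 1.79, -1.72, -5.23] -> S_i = 8.81 + -3.51*i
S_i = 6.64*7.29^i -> [6.64, 48.41, 352.88, 2572.47, 18753.32]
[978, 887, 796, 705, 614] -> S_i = 978 + -91*i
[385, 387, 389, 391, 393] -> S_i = 385 + 2*i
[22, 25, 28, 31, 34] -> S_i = 22 + 3*i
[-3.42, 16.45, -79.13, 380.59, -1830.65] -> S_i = -3.42*(-4.81)^i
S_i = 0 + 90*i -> [0, 90, 180, 270, 360]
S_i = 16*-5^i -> [16, -80, 400, -2000, 10000]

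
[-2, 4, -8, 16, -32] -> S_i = -2*-2^i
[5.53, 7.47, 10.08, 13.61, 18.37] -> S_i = 5.53*1.35^i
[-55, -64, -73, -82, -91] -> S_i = -55 + -9*i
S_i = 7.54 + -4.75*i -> [7.54, 2.79, -1.96, -6.71, -11.46]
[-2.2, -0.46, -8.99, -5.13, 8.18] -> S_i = Random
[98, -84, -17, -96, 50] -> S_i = Random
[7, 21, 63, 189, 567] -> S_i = 7*3^i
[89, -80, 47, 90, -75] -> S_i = Random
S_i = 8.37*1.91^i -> [8.37, 15.99, 30.53, 58.32, 111.39]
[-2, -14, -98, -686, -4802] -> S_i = -2*7^i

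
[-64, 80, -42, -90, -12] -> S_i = Random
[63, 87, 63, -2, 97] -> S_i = Random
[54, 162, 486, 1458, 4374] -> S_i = 54*3^i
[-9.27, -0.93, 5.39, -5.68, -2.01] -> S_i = Random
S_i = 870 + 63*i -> [870, 933, 996, 1059, 1122]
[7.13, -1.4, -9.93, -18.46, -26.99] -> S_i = 7.13 + -8.53*i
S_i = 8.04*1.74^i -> [8.04, 13.99, 24.34, 42.35, 73.7]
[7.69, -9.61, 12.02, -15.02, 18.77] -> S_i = 7.69*(-1.25)^i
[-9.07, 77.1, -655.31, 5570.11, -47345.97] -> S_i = -9.07*(-8.50)^i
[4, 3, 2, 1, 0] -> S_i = 4 + -1*i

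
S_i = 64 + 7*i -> [64, 71, 78, 85, 92]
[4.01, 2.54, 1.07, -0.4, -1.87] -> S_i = 4.01 + -1.47*i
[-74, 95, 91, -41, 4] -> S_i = Random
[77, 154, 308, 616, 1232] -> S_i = 77*2^i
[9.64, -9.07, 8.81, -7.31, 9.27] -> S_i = Random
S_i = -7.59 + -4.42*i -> [-7.59, -12.01, -16.43, -20.85, -25.27]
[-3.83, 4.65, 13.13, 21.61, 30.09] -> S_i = -3.83 + 8.48*i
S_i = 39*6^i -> [39, 234, 1404, 8424, 50544]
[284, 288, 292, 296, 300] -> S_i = 284 + 4*i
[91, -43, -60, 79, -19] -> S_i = Random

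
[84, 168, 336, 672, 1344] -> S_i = 84*2^i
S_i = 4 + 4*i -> [4, 8, 12, 16, 20]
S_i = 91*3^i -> [91, 273, 819, 2457, 7371]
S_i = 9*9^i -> [9, 81, 729, 6561, 59049]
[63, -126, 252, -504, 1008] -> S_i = 63*-2^i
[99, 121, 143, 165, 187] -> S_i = 99 + 22*i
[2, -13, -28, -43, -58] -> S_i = 2 + -15*i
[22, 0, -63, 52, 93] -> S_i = Random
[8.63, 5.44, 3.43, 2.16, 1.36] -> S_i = 8.63*0.63^i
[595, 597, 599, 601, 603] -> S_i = 595 + 2*i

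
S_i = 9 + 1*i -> [9, 10, 11, 12, 13]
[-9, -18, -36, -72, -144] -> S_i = -9*2^i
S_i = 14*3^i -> [14, 42, 126, 378, 1134]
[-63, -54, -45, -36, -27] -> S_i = -63 + 9*i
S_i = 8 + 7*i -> [8, 15, 22, 29, 36]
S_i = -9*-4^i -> [-9, 36, -144, 576, -2304]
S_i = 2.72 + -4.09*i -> [2.72, -1.37, -5.46, -9.55, -13.64]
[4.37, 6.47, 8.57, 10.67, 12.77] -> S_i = 4.37 + 2.10*i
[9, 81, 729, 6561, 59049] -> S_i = 9*9^i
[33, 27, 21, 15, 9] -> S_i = 33 + -6*i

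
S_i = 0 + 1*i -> [0, 1, 2, 3, 4]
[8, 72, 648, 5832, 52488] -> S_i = 8*9^i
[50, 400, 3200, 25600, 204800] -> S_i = 50*8^i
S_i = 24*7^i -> [24, 168, 1176, 8232, 57624]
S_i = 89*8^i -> [89, 712, 5696, 45568, 364544]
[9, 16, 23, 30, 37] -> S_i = 9 + 7*i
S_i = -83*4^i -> [-83, -332, -1328, -5312, -21248]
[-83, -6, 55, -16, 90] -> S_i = Random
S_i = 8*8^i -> [8, 64, 512, 4096, 32768]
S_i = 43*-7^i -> [43, -301, 2107, -14749, 103243]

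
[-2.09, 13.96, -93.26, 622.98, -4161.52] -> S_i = -2.09*(-6.68)^i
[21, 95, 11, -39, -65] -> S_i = Random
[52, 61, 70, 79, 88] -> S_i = 52 + 9*i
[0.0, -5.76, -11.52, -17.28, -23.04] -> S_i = 0.00 + -5.76*i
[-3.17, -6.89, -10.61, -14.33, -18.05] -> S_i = -3.17 + -3.72*i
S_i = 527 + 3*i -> [527, 530, 533, 536, 539]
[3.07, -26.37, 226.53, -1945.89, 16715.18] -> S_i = 3.07*(-8.59)^i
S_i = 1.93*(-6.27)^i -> [1.93, -12.1, 75.87, -475.73, 2982.82]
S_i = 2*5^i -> [2, 10, 50, 250, 1250]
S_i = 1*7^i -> [1, 7, 49, 343, 2401]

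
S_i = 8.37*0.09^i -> [8.37, 0.75, 0.07, 0.01, 0.0]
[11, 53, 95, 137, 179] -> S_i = 11 + 42*i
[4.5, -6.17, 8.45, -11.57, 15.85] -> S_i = 4.50*(-1.37)^i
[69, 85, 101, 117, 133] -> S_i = 69 + 16*i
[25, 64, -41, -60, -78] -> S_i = Random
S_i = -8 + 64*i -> [-8, 56, 120, 184, 248]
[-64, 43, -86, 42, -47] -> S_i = Random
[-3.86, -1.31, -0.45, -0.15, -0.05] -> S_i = -3.86*0.34^i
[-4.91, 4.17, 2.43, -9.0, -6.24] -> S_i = Random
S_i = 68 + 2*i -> [68, 70, 72, 74, 76]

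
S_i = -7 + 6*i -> [-7, -1, 5, 11, 17]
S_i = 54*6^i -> [54, 324, 1944, 11664, 69984]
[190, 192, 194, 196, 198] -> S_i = 190 + 2*i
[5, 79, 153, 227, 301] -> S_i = 5 + 74*i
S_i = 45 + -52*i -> [45, -7, -59, -111, -163]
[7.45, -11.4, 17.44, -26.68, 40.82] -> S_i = 7.45*(-1.53)^i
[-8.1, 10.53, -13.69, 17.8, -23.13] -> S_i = -8.10*(-1.30)^i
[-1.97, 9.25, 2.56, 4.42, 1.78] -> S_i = Random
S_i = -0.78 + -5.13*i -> [-0.78, -5.91, -11.04, -16.17, -21.3]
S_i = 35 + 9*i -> [35, 44, 53, 62, 71]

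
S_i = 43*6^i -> [43, 258, 1548, 9288, 55728]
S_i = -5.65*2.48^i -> [-5.65, -14.01, -34.75, -86.18, -213.72]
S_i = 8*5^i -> [8, 40, 200, 1000, 5000]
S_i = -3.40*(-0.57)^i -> [-3.4, 1.94, -1.1, 0.63, -0.36]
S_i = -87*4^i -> [-87, -348, -1392, -5568, -22272]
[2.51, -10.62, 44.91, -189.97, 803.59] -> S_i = 2.51*(-4.23)^i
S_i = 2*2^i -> [2, 4, 8, 16, 32]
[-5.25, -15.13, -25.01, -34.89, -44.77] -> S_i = -5.25 + -9.88*i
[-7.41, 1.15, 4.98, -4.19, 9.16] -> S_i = Random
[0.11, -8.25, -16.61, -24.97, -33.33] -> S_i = 0.11 + -8.36*i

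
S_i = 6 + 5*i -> [6, 11, 16, 21, 26]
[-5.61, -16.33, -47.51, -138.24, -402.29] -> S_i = -5.61*2.91^i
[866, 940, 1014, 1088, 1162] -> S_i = 866 + 74*i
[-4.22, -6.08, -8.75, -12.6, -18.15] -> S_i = -4.22*1.44^i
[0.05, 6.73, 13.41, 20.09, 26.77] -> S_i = 0.05 + 6.68*i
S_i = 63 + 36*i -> [63, 99, 135, 171, 207]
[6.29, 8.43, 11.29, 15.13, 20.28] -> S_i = 6.29*1.34^i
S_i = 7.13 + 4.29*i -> [7.13, 11.42, 15.71, 20.0, 24.29]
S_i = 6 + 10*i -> [6, 16, 26, 36, 46]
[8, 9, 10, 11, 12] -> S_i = 8 + 1*i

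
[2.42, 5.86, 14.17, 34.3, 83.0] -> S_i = 2.42*2.42^i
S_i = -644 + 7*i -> [-644, -637, -630, -623, -616]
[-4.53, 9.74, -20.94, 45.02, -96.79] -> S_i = -4.53*(-2.15)^i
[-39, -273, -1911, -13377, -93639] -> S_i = -39*7^i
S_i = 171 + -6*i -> [171, 165, 159, 153, 147]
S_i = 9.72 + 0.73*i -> [9.72, 10.45, 11.18, 11.91, 12.64]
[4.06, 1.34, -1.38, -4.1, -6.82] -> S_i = 4.06 + -2.72*i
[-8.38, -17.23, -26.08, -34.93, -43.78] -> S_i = -8.38 + -8.85*i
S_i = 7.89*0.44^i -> [7.89, 3.47, 1.53, 0.67, 0.3]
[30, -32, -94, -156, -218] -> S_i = 30 + -62*i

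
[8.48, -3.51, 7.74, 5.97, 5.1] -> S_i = Random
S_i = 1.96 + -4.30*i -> [1.96, -2.34, -6.64, -10.94, -15.24]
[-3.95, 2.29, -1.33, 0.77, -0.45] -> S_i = -3.95*(-0.58)^i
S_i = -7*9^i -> [-7, -63, -567, -5103, -45927]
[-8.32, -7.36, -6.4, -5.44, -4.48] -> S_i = -8.32 + 0.96*i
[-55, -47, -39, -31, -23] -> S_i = -55 + 8*i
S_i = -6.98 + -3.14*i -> [-6.98, -10.12, -13.26, -16.4, -19.54]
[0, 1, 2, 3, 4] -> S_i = 0 + 1*i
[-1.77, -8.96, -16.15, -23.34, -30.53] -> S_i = -1.77 + -7.19*i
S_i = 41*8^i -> [41, 328, 2624, 20992, 167936]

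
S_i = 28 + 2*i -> [28, 30, 32, 34, 36]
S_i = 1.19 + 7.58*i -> [1.19, 8.77, 16.35, 23.93, 31.51]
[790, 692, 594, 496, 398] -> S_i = 790 + -98*i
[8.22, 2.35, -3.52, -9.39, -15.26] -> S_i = 8.22 + -5.87*i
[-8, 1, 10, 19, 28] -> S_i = -8 + 9*i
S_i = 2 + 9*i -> [2, 11, 20, 29, 38]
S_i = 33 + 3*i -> [33, 36, 39, 42, 45]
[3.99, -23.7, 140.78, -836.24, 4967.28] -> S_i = 3.99*(-5.94)^i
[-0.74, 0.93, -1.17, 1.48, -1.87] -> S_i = -0.74*(-1.26)^i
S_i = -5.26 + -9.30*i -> [-5.26, -14.56, -23.86, -33.16, -42.46]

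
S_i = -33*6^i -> [-33, -198, -1188, -7128, -42768]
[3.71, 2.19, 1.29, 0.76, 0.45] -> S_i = 3.71*0.59^i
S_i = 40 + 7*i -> [40, 47, 54, 61, 68]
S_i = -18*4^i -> [-18, -72, -288, -1152, -4608]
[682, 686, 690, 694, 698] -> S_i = 682 + 4*i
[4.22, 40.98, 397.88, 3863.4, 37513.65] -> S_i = 4.22*9.71^i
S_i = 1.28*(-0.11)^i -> [1.28, -0.14, 0.02, -0.0, 0.0]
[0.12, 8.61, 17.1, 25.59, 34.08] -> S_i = 0.12 + 8.49*i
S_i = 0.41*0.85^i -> [0.41, 0.35, 0.3, 0.25, 0.21]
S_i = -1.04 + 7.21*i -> [-1.04, 6.17, 13.38, 20.59, 27.8]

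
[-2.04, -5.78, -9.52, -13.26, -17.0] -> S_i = -2.04 + -3.74*i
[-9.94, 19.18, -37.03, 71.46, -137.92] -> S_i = -9.94*(-1.93)^i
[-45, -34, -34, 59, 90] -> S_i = Random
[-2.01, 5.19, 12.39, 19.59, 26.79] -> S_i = -2.01 + 7.20*i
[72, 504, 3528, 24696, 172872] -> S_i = 72*7^i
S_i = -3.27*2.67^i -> [-3.27, -8.73, -23.31, -62.24, -166.19]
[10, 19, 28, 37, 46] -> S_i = 10 + 9*i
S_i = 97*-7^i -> [97, -679, 4753, -33271, 232897]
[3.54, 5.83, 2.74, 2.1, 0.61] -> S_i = Random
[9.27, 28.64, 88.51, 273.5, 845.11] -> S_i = 9.27*3.09^i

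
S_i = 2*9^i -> [2, 18, 162, 1458, 13122]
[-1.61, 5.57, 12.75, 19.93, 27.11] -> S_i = -1.61 + 7.18*i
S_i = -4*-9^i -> [-4, 36, -324, 2916, -26244]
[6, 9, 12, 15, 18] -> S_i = 6 + 3*i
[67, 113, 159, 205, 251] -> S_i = 67 + 46*i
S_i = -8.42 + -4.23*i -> [-8.42, -12.65, -16.88, -21.11, -25.34]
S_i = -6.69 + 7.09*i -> [-6.69, 0.4, 7.49, 14.58, 21.67]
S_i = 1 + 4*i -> [1, 5, 9, 13, 17]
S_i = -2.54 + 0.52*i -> [-2.54, -2.02, -1.5, -0.98, -0.46]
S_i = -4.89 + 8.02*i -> [-4.89, 3.13, 11.15, 19.17, 27.19]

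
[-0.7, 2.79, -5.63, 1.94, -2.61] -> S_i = Random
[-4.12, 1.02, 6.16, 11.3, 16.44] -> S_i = -4.12 + 5.14*i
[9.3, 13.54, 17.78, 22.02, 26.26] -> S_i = 9.30 + 4.24*i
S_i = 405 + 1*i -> [405, 406, 407, 408, 409]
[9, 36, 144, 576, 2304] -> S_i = 9*4^i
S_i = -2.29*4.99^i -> [-2.29, -11.43, -57.02, -284.54, -1419.83]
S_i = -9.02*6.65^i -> [-9.02, -59.98, -398.89, -2652.6, -17639.78]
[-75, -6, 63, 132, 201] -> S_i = -75 + 69*i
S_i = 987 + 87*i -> [987, 1074, 1161, 1248, 1335]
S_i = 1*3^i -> [1, 3, 9, 27, 81]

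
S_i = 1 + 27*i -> [1, 28, 55, 82, 109]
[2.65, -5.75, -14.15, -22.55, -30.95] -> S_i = 2.65 + -8.40*i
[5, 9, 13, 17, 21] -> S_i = 5 + 4*i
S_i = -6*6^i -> [-6, -36, -216, -1296, -7776]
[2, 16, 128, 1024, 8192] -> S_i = 2*8^i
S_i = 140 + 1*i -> [140, 141, 142, 143, 144]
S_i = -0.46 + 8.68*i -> [-0.46, 8.22, 16.9, 25.58, 34.26]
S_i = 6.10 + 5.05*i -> [6.1, 11.15, 16.2, 21.25, 26.3]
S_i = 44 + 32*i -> [44, 76, 108, 140, 172]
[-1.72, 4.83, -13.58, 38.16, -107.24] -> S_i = -1.72*(-2.81)^i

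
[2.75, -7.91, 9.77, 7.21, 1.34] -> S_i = Random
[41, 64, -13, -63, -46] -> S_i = Random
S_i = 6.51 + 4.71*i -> [6.51, 11.22, 15.93, 20.64, 25.35]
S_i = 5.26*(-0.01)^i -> [5.26, -0.05, 0.0, -0.0, 0.0]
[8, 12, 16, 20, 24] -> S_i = 8 + 4*i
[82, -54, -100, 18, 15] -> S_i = Random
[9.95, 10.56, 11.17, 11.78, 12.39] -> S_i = 9.95 + 0.61*i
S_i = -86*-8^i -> [-86, 688, -5504, 44032, -352256]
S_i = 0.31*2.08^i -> [0.31, 0.64, 1.34, 2.79, 5.8]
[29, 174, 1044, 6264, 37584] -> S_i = 29*6^i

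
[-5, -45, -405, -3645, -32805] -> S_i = -5*9^i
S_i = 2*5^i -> [2, 10, 50, 250, 1250]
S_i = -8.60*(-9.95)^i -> [-8.6, 85.57, -851.42, 8471.64, -84292.86]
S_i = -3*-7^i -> [-3, 21, -147, 1029, -7203]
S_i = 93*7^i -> [93, 651, 4557, 31899, 223293]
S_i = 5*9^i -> [5, 45, 405, 3645, 32805]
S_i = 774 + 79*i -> [774, 853, 932, 1011, 1090]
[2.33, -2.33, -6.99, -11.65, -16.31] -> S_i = 2.33 + -4.66*i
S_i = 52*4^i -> [52, 208, 832, 3328, 13312]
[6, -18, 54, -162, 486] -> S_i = 6*-3^i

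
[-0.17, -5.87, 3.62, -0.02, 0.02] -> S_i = Random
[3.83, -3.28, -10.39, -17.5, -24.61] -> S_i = 3.83 + -7.11*i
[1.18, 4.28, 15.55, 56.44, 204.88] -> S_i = 1.18*3.63^i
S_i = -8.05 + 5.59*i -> [-8.05, -2.46, 3.13, 8.72, 14.31]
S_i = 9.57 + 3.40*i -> [9.57, 12.97, 16.37, 19.77, 23.17]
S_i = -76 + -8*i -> [-76, -84, -92, -100, -108]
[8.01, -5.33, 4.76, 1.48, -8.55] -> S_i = Random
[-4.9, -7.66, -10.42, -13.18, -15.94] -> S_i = -4.90 + -2.76*i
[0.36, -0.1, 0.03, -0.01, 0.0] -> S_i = 0.36*(-0.27)^i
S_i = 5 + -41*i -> [5, -36, -77, -118, -159]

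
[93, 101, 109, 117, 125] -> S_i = 93 + 8*i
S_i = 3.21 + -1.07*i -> [3.21, 2.14, 1.07, 0.0, -1.07]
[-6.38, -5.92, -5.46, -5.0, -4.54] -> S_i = -6.38 + 0.46*i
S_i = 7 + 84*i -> [7, 91, 175, 259, 343]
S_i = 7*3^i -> [7, 21, 63, 189, 567]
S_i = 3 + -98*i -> [3, -95, -193, -291, -389]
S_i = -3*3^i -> [-3, -9, -27, -81, -243]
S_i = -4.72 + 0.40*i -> [-4.72, -4.32, -3.92, -3.52, -3.12]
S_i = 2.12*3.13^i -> [2.12, 6.64, 20.77, 65.01, 203.48]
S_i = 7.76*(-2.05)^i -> [7.76, -15.91, 32.61, -66.85, 137.05]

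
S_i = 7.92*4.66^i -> [7.92, 36.91, 171.99, 801.46, 3734.81]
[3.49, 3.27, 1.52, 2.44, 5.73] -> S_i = Random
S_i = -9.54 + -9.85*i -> [-9.54, -19.39, -29.24, -39.09, -48.94]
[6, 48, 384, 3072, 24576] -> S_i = 6*8^i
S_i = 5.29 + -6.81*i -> [5.29, -1.52, -8.33, -15.14, -21.95]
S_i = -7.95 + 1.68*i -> [-7.95, -6.27, -4.59, -2.91, -1.23]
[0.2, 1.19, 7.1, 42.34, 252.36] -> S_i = 0.20*5.96^i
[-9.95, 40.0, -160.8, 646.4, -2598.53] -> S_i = -9.95*(-4.02)^i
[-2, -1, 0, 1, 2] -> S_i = -2 + 1*i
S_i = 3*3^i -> [3, 9, 27, 81, 243]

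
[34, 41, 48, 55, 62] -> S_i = 34 + 7*i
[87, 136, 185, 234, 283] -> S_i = 87 + 49*i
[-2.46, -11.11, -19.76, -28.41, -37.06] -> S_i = -2.46 + -8.65*i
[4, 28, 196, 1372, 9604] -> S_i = 4*7^i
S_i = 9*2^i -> [9, 18, 36, 72, 144]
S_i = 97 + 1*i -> [97, 98, 99, 100, 101]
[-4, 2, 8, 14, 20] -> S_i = -4 + 6*i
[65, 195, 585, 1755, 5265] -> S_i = 65*3^i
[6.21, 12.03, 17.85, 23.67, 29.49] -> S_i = 6.21 + 5.82*i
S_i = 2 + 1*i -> [2, 3, 4, 5, 6]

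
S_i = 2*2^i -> [2, 4, 8, 16, 32]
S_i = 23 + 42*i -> [23, 65, 107, 149, 191]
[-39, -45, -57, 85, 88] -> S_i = Random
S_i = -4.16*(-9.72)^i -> [-4.16, 40.44, -393.03, 3820.25, -37132.86]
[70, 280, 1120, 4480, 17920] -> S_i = 70*4^i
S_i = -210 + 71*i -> [-210, -139, -68, 3, 74]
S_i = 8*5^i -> [8, 40, 200, 1000, 5000]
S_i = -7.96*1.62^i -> [-7.96, -12.9, -20.89, -33.84, -54.82]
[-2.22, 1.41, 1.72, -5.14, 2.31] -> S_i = Random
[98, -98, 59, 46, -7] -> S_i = Random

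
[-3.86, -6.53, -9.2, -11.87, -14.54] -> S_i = -3.86 + -2.67*i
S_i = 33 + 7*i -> [33, 40, 47, 54, 61]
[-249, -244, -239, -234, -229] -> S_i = -249 + 5*i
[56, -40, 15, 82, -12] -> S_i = Random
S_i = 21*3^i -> [21, 63, 189, 567, 1701]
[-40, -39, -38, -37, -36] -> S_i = -40 + 1*i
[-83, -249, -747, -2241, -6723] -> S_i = -83*3^i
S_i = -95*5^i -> [-95, -475, -2375, -11875, -59375]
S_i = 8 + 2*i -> [8, 10, 12, 14, 16]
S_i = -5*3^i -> [-5, -15, -45, -135, -405]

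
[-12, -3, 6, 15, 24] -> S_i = -12 + 9*i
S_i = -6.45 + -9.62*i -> [-6.45, -16.07, -25.69, -35.31, -44.93]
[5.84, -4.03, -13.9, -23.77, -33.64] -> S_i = 5.84 + -9.87*i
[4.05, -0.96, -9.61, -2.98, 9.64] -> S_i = Random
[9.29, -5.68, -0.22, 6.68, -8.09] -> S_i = Random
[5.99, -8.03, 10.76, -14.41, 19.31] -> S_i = 5.99*(-1.34)^i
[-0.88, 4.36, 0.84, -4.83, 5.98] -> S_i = Random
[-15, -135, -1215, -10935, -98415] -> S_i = -15*9^i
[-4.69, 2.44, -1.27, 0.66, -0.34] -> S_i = -4.69*(-0.52)^i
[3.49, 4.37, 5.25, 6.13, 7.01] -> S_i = 3.49 + 0.88*i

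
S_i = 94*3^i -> [94, 282, 846, 2538, 7614]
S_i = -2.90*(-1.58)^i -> [-2.9, 4.58, -7.24, 11.44, -18.07]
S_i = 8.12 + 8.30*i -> [8.12, 16.42, 24.72, 33.02, 41.32]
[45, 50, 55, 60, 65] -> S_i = 45 + 5*i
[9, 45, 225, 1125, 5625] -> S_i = 9*5^i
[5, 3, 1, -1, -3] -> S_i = 5 + -2*i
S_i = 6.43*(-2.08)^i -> [6.43, -13.37, 27.82, -57.86, 120.36]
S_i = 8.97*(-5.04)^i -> [8.97, -45.21, 227.85, -1148.38, 5787.81]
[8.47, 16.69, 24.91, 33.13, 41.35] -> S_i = 8.47 + 8.22*i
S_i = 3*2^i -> [3, 6, 12, 24, 48]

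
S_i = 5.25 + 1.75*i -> [5.25, 7.0, 8.75, 10.5, 12.25]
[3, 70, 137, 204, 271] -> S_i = 3 + 67*i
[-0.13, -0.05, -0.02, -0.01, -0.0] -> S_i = -0.13*0.41^i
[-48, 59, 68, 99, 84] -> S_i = Random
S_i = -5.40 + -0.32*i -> [-5.4, -5.72, -6.04, -6.36, -6.68]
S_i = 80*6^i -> [80, 480, 2880, 17280, 103680]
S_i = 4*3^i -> [4, 12, 36, 108, 324]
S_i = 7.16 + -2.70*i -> [7.16, 4.46, 1.76, -0.94, -3.64]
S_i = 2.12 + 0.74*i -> [2.12, 2.86, 3.6, 4.34, 5.08]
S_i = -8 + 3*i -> [-8, -5, -2, 1, 4]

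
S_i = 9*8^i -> [9, 72, 576, 4608, 36864]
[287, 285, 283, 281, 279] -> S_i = 287 + -2*i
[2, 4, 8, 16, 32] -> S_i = 2*2^i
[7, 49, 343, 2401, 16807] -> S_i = 7*7^i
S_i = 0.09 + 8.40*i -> [0.09, 8.49, 16.89, 25.29, 33.69]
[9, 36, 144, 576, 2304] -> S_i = 9*4^i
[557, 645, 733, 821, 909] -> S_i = 557 + 88*i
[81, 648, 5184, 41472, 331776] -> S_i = 81*8^i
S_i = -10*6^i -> [-10, -60, -360, -2160, -12960]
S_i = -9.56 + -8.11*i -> [-9.56, -17.67, -25.78, -33.89, -42.0]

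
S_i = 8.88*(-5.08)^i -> [8.88, -45.11, 229.16, -1164.14, 5913.82]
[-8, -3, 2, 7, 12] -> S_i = -8 + 5*i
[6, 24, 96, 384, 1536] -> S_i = 6*4^i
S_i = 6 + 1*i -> [6, 7, 8, 9, 10]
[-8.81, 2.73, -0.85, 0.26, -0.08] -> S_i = -8.81*(-0.31)^i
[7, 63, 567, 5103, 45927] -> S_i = 7*9^i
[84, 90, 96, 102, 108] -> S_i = 84 + 6*i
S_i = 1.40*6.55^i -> [1.4, 9.17, 60.06, 393.42, 2576.87]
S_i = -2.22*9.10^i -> [-2.22, -20.2, -183.84, -1672.93, -15223.64]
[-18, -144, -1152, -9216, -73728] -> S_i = -18*8^i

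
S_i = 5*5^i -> [5, 25, 125, 625, 3125]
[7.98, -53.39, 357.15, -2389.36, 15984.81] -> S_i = 7.98*(-6.69)^i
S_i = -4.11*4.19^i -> [-4.11, -17.22, -72.16, -302.33, -1266.77]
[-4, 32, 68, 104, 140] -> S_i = -4 + 36*i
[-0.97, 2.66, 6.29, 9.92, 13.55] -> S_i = -0.97 + 3.63*i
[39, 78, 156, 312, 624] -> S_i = 39*2^i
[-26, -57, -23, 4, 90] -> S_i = Random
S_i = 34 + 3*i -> [34, 37, 40, 43, 46]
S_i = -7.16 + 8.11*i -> [-7.16, 0.95, 9.06, 17.17, 25.28]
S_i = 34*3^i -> [34, 102, 306, 918, 2754]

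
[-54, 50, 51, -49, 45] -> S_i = Random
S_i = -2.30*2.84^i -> [-2.3, -6.53, -18.55, -52.68, -149.62]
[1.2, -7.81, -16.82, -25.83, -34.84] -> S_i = 1.20 + -9.01*i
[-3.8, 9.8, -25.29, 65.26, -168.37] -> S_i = -3.80*(-2.58)^i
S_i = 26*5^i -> [26, 130, 650, 3250, 16250]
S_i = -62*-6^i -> [-62, 372, -2232, 13392, -80352]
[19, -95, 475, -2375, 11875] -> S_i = 19*-5^i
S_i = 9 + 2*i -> [9, 11, 13, 15, 17]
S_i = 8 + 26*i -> [8, 34, 60, 86, 112]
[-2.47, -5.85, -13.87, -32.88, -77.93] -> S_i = -2.47*2.37^i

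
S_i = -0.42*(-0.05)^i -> [-0.42, 0.02, -0.0, 0.0, -0.0]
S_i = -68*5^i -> [-68, -340, -1700, -8500, -42500]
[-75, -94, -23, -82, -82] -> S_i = Random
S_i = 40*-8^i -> [40, -320, 2560, -20480, 163840]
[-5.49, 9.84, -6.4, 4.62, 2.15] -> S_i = Random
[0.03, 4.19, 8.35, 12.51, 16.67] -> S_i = 0.03 + 4.16*i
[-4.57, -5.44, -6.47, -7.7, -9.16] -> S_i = -4.57*1.19^i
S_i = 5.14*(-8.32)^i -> [5.14, -42.76, 355.8, -2960.28, 24629.55]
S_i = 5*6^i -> [5, 30, 180, 1080, 6480]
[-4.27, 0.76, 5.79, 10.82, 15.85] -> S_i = -4.27 + 5.03*i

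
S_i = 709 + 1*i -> [709, 710, 711, 712, 713]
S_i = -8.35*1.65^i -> [-8.35, -13.78, -22.73, -37.51, -61.89]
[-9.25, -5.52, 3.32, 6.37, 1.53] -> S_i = Random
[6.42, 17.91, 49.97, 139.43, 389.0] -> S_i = 6.42*2.79^i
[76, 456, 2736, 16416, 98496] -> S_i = 76*6^i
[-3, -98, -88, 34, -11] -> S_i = Random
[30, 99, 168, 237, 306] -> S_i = 30 + 69*i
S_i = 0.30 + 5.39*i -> [0.3, 5.69, 11.08, 16.47, 21.86]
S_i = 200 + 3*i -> [200, 203, 206, 209, 212]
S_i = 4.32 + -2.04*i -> [4.32, 2.28, 0.24, -1.8, -3.84]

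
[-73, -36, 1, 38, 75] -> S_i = -73 + 37*i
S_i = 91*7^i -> [91, 637, 4459, 31213, 218491]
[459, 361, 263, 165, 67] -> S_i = 459 + -98*i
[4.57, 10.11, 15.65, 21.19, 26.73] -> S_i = 4.57 + 5.54*i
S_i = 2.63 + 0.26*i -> [2.63, 2.89, 3.15, 3.41, 3.67]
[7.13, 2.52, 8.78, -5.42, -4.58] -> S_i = Random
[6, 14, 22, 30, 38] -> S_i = 6 + 8*i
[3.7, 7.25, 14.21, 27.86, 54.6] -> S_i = 3.70*1.96^i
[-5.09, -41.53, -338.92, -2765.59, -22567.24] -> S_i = -5.09*8.16^i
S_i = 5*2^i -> [5, 10, 20, 40, 80]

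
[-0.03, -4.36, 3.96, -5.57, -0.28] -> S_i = Random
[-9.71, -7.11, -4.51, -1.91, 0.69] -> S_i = -9.71 + 2.60*i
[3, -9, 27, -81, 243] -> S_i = 3*-3^i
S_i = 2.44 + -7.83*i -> [2.44, -5.39, -13.22, -21.05, -28.88]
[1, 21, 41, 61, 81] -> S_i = 1 + 20*i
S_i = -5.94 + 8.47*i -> [-5.94, 2.53, 11.0, 19.47, 27.94]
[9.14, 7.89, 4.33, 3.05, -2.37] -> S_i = Random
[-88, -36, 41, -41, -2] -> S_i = Random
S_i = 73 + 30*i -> [73, 103, 133, 163, 193]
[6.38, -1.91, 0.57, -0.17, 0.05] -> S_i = 6.38*(-0.30)^i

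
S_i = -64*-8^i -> [-64, 512, -4096, 32768, -262144]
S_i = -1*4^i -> [-1, -4, -16, -64, -256]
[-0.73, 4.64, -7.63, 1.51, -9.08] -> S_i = Random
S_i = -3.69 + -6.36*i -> [-3.69, -10.05, -16.41, -22.77, -29.13]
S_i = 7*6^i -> [7, 42, 252, 1512, 9072]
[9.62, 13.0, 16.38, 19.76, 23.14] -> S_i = 9.62 + 3.38*i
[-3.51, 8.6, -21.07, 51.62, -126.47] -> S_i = -3.51*(-2.45)^i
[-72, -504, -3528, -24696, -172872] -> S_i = -72*7^i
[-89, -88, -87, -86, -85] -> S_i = -89 + 1*i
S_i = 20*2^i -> [20, 40, 80, 160, 320]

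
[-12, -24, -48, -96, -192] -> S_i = -12*2^i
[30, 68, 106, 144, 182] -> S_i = 30 + 38*i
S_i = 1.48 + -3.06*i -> [1.48, -1.58, -4.64, -7.7, -10.76]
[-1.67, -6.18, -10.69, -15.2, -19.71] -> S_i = -1.67 + -4.51*i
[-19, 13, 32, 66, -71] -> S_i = Random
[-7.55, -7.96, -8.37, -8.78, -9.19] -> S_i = -7.55 + -0.41*i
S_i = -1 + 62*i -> [-1, 61, 123, 185, 247]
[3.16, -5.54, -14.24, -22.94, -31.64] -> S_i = 3.16 + -8.70*i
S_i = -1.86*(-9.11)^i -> [-1.86, 16.94, -154.37, 1406.27, -12811.1]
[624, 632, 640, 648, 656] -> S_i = 624 + 8*i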